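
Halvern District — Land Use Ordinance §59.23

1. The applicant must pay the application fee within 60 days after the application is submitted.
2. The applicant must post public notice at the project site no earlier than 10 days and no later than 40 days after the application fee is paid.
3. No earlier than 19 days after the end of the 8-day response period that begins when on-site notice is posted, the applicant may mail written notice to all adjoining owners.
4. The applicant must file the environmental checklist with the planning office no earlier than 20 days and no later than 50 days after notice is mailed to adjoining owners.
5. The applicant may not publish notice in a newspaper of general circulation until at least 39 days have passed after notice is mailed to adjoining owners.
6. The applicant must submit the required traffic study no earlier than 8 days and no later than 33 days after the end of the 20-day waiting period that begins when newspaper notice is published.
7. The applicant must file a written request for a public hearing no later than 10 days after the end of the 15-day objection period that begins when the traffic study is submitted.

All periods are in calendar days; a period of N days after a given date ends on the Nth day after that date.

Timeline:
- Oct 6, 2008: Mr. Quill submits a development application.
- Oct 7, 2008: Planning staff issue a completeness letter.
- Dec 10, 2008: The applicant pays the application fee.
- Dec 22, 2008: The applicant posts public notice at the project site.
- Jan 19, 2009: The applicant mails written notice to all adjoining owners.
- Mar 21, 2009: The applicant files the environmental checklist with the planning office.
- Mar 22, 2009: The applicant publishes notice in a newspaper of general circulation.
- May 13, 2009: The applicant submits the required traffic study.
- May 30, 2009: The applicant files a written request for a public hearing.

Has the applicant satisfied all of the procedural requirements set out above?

(1) due by Oct 6, 2008 + 60 days = Dec 5, 2008; done Dec 10, 2008 — 5 days late.
No need to go further; step 1 was not satisfied.

No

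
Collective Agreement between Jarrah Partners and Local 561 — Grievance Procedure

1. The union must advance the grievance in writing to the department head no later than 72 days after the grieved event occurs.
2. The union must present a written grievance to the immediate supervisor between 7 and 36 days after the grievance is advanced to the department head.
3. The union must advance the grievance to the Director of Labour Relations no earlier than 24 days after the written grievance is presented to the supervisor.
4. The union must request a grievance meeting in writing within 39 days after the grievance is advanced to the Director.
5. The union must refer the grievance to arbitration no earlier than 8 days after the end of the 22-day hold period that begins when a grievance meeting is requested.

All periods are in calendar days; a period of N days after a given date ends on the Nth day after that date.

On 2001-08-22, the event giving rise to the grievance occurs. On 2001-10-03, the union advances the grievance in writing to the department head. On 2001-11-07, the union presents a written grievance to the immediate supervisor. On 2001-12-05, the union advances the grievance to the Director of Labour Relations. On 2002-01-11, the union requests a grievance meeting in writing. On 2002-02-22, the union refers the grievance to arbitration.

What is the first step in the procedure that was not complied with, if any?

None — every step was satisfied

(1) due by 2001-08-22 + 72 days = 2001-11-02; 2001-10-03 is within that limit.
(2) the permitted window runs from 2001-10-03 + 7 = 2001-10-10 to 2001-10-03 + 36 = 2001-11-08; 2001-11-07 falls inside that range.
(3) permitted from 2001-11-07 + 24 days = 2001-12-01 onward; done 2001-12-05, after the minimum wait.
(4) due by 2001-12-05 + 39 days = 2002-01-13; done 2002-01-11 — timely.
(5) permitted from 2002-02-02 + 8 days = 2002-02-10 onward; done 2002-02-22 — permitted.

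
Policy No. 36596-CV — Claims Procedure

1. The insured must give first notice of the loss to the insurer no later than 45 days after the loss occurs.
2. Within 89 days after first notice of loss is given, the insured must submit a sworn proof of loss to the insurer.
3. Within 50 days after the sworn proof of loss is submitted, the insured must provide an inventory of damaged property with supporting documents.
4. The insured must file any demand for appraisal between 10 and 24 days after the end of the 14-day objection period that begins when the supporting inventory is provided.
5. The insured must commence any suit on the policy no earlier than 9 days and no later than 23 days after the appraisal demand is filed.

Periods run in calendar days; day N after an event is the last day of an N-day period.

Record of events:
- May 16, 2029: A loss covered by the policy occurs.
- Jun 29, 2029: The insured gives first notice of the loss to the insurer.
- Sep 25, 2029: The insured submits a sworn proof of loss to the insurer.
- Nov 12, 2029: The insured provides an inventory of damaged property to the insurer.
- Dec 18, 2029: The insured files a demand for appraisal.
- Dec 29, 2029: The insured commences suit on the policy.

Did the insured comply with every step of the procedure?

Yes

(1) due by May 16, 2029 + 45 days = Jun 30, 2029; completed Jun 29, 2029, before the deadline.
(2) due by Jun 29, 2029 + 89 days = Sep 26, 2029; done Sep 25, 2029 — timely.
(3) due by Sep 25, 2029 + 50 days = Nov 14, 2029; Nov 12, 2029 is within that limit.
(4) the permitted window runs from Nov 26, 2029 + 10 = Dec 6, 2029 to Nov 26, 2029 + 24 = Dec 20, 2029; done Dec 18, 2029 — within the window.
(5) the permitted window runs from Dec 18, 2029 + 9 = Dec 27, 2029 to Dec 18, 2029 + 23 = Jan 10, 2030; Dec 29, 2029 falls inside that range.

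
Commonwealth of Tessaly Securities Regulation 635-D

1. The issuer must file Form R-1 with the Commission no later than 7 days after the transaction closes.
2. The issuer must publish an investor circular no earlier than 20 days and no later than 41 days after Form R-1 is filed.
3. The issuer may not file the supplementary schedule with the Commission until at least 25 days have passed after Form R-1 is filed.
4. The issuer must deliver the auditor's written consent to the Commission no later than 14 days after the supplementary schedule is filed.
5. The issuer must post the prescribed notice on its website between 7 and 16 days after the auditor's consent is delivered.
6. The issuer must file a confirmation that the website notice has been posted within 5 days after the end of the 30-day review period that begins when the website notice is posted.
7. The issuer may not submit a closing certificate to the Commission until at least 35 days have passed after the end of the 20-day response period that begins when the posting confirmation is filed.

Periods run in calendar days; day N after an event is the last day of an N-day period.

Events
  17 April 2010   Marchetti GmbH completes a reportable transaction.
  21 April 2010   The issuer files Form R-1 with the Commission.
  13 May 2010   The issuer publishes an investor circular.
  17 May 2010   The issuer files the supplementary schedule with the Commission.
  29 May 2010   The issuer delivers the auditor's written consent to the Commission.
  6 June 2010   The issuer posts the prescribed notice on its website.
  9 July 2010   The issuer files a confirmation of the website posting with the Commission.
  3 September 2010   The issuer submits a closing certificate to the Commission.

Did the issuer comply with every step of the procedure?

Step 1: 7 days after 17 April 2010 (when the transaction closes) is 24 April 2010; completed 21 April 2010, before the deadline.
Step 2: the window is 20–41 days after 21 April 2010 (when Form R-1 is filed), so 11 May 2010 through 1 June 2010; 13 May 2010 falls inside that range.
Step 3: the earliest permitted date is 25 days after 21 April 2010 (when Form R-1 is filed), i.e. 16 May 2010; done 17 May 2010 — permitted.
Step 4: 14 days after 17 May 2010 (when the supplementary schedule is filed) is 31 May 2010; done 29 May 2010 — timely.
Step 5: the window is 7–16 days after 29 May 2010 (when the auditor's consent is delivered), so 5 June 2010 through 14 June 2010; 6 June 2010 falls inside that range.
Step 6: 5 days after 6 July 2010 (end of the 30-day review period, which began when the website notice is posted on 6 June 2010) is 11 July 2010; 9 July 2010 is within that limit.
Step 7: the earliest permitted date is 35 days after 29 July 2010 (end of the 20-day response period, which began when the posting confirmation is filed on 9 July 2010), i.e. 2 September 2010; done 3 September 2010, after the minimum wait.

Yes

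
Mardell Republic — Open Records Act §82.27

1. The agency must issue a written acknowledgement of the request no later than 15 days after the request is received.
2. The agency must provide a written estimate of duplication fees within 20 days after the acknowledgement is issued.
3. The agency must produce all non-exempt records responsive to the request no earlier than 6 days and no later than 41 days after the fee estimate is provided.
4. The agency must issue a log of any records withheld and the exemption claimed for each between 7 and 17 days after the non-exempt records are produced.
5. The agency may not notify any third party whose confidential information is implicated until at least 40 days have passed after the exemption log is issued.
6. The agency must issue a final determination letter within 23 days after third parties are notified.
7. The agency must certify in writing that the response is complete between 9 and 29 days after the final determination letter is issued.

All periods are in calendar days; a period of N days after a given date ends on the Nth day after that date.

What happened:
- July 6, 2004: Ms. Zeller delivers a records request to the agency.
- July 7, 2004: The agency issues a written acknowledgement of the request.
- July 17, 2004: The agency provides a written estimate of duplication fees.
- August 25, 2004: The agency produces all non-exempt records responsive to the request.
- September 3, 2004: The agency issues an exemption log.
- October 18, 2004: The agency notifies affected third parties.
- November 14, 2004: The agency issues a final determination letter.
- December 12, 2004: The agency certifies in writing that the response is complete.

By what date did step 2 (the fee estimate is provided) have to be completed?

July 27, 2004

Step 2 runs from July 7, 2004, when the acknowledgement is issued. 20 days after July 7, 2004 is July 27, 2004.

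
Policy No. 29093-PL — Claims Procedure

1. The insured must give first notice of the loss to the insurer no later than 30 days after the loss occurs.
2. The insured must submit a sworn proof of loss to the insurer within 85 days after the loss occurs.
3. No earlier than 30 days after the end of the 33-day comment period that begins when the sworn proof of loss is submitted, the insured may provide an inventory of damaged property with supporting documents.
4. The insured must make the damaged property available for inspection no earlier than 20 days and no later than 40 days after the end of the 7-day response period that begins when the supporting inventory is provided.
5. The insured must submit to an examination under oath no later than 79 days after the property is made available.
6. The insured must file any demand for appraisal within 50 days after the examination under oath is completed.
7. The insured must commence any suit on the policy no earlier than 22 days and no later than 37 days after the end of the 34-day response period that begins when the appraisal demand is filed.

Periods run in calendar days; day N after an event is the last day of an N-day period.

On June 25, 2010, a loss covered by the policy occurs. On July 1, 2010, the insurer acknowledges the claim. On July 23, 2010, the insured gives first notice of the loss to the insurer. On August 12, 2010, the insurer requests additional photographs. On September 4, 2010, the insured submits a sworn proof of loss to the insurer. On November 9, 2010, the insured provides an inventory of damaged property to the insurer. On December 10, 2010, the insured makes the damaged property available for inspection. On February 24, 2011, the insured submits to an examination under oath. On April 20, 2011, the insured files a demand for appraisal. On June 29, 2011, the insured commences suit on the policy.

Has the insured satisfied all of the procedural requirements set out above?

Step 1: 30 days after June 25, 2010 (when the loss occurs) is July 25, 2010; completed July 23, 2010, before the deadline.
Step 2: 85 days after June 25, 2010 (when the loss occurs) is September 18, 2010; completed September 4, 2010, before the deadline.
Step 3: the earliest permitted date is 30 days after October 7, 2010 (end of the 33-day comment period, which began when the sworn proof of loss is submitted on September 4, 2010), i.e. November 6, 2010; done November 9, 2010, after the minimum wait.
Step 4: the window is 20–40 days after November 16, 2010 (end of the 7-day response period, which began when the supporting inventory is provided on November 9, 2010), so December 6, 2010 through December 26, 2010; December 10, 2010 falls inside that range.
Step 5: 79 days after December 10, 2010 (when the property is made available) is February 27, 2011; February 24, 2011 is within that limit.
Step 6: 50 days after February 24, 2011 (when the examination under oath is completed) is April 15, 2011; done April 20, 2011 — 5 days late.
That is the first point of non-compliance.

No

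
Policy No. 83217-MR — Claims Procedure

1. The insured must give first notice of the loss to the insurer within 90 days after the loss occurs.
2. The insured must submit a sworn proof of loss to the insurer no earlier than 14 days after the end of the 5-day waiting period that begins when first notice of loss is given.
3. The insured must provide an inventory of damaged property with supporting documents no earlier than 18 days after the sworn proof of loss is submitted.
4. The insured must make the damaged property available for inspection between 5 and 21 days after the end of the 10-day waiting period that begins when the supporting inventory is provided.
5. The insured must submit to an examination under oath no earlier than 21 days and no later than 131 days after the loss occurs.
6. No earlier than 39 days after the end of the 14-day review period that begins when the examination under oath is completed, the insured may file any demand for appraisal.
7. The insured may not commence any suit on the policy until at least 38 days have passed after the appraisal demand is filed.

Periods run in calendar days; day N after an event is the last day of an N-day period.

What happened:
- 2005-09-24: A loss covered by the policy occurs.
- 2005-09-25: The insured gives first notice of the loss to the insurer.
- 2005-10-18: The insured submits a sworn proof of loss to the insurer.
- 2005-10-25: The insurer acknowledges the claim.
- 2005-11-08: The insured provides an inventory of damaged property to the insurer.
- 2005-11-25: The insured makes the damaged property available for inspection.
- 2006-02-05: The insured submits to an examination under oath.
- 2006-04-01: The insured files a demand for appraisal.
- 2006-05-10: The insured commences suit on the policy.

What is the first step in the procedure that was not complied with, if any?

Step 1 — counting 90 days from 2005-09-24 (when the loss occurs) gives a deadline of 2005-12-23; 2005-09-25 is within that limit.
Step 2 — must wait 14 days from 2005-09-30 (end of the 5-day waiting period, which began when first notice of loss is given on 2005-09-25), so not before 2005-10-14; 2005-10-18 is on or after that date.
Step 3 — must wait 18 days from 2005-10-18 (when the sworn proof of loss is submitted), so not before 2005-11-05; done 2005-11-08 — permitted.
Step 4 — 5 and 21 days from 2005-11-18 (end of the 10-day waiting period, which began when the supporting inventory is provided on 2005-11-08) are 2005-11-23 and 2005-12-09 respectively; done 2005-11-25 — within the window.
Step 5 — 21 and 131 days from 2005-09-24 (when the loss occurs) are 2005-10-15 and 2006-02-02 respectively; 2006-02-05 is 3 days past the end of the window.

Step 5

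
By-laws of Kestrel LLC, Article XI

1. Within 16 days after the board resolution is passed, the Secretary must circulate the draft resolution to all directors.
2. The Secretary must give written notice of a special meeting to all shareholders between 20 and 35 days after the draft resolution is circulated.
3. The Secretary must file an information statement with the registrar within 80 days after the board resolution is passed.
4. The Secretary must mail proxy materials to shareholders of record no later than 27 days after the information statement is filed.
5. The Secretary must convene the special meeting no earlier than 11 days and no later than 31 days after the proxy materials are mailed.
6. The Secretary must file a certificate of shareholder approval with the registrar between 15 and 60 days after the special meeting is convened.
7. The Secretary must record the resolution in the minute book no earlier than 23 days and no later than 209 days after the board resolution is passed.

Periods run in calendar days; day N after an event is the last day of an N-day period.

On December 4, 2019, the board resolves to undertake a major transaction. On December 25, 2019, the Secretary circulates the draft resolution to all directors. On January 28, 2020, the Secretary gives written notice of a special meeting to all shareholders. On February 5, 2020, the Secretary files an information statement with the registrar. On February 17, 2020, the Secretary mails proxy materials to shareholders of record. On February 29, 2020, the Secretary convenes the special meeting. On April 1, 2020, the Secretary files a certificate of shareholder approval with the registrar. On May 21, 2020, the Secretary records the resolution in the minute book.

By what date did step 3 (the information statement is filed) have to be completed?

February 22, 2020

Step 3 runs from December 4, 2019, when the board resolution is passed. 80 days after December 4, 2019 is February 22, 2020.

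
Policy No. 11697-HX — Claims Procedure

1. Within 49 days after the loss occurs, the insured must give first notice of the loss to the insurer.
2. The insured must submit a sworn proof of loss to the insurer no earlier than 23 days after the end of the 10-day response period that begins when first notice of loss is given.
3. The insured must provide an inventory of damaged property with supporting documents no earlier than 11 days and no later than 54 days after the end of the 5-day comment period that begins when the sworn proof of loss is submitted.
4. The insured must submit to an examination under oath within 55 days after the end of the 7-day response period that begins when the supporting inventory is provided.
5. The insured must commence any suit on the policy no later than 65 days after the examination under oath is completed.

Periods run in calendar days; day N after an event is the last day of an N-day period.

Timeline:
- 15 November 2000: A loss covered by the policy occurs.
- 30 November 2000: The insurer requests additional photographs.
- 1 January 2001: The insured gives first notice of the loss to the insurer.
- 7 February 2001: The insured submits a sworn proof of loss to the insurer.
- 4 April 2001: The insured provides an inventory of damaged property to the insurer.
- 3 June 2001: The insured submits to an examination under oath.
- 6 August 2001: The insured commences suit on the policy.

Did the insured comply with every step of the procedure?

Yes

(1) due by 15 November 2000 + 49 days = 3 January 2001; completed 1 January 2001, before the deadline.
(2) permitted from 11 January 2001 + 23 days = 3 February 2001 onward; 7 February 2001 is on or after that date.
(3) the permitted window runs from 12 February 2001 + 11 = 23 February 2001 to 12 February 2001 + 54 = 7 April 2001; 4 April 2001 falls inside that range.
(4) due by 11 April 2001 + 55 days = 5 June 2001; done 3 June 2001 — timely.
(5) due by 3 June 2001 + 65 days = 7 August 2001; done 6 August 2001 — timely.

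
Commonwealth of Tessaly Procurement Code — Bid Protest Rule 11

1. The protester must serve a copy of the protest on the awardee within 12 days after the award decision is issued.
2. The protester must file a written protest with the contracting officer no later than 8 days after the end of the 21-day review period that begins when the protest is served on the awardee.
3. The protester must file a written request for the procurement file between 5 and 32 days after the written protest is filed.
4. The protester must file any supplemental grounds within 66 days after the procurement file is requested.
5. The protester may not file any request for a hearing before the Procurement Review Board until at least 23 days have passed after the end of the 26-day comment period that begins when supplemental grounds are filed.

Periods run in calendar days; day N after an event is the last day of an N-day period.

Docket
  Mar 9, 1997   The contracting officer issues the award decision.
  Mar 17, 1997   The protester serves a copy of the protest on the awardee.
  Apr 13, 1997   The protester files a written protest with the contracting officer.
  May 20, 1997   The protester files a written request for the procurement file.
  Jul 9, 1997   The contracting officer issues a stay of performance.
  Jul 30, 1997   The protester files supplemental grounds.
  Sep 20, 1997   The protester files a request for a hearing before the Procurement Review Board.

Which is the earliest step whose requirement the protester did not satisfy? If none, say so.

Step 3

Step 1: 12 days after Mar 9, 1997 (when the award decision is issued) is Mar 21, 1997; done Mar 17, 1997 — timely.
Step 2: 8 days after Apr 7, 1997 (end of the 21-day review period, which began when the protest is served on the awardee on Mar 17, 1997) is Apr 15, 1997; done Apr 13, 1997 — timely.
Step 3: the window is 5–32 days after Apr 13, 1997 (when the written protest is filed), so Apr 18, 1997 through May 15, 1997; May 20, 1997 is 5 days past the end of the window.
Later steps need not be reached.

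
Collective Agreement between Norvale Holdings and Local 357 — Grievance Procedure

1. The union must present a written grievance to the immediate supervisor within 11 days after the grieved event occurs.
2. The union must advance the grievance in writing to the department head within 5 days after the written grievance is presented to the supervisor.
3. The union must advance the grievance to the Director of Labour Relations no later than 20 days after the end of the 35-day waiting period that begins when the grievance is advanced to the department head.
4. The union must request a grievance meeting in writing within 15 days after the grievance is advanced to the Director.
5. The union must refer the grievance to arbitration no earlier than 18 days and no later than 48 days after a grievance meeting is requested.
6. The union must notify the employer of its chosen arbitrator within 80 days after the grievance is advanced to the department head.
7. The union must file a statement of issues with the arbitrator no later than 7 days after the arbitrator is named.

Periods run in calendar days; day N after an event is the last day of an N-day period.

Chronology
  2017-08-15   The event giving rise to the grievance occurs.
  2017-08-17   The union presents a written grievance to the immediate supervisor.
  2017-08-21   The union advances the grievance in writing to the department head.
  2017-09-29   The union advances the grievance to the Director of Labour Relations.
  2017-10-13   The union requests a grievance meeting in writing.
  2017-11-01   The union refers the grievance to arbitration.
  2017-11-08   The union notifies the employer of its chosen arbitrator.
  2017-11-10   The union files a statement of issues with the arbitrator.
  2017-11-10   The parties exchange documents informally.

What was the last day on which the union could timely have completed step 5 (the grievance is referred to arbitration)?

Step 5 runs from 2017-10-13, when a grievance meeting is requested. The window is 18–48 days after 2017-10-13; it closes on 2017-11-30.

2017-11-30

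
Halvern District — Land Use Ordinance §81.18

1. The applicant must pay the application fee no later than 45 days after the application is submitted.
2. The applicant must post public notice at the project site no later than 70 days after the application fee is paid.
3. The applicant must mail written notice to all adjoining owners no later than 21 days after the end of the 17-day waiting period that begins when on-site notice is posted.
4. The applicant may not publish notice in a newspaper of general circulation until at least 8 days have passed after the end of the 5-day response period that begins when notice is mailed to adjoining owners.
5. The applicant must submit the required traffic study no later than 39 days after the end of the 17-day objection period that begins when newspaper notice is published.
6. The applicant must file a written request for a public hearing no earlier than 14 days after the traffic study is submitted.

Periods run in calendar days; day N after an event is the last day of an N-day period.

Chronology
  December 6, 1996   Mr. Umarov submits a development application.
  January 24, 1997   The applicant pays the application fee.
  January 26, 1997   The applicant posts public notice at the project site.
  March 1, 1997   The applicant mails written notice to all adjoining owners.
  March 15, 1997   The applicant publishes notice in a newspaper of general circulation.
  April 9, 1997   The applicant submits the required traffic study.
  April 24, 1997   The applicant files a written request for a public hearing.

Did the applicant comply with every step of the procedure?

No

Step 1: 45 days after December 6, 1996 (when the application is submitted) is January 20, 1997; done January 24, 1997 — 4 days late.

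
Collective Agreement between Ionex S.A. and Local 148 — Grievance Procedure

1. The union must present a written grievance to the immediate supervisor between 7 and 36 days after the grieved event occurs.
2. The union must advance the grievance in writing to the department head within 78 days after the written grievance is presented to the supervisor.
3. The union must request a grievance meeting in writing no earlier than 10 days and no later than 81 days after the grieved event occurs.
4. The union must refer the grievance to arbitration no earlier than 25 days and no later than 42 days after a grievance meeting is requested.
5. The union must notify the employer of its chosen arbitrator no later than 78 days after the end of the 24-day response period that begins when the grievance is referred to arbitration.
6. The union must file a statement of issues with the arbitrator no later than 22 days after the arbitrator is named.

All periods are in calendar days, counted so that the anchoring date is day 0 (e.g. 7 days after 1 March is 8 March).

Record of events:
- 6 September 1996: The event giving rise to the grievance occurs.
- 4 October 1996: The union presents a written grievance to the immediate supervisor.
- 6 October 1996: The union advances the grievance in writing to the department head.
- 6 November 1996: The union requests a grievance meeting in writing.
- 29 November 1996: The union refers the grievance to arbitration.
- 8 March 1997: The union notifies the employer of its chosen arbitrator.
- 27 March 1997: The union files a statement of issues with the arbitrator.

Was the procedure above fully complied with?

Step 1: the window is 7–36 days after 6 September 1996 (when the grieved event occurs), so 13 September 1996 through 12 October 1996; done 4 October 1996, which is between those dates.
Step 2: 78 days after 4 October 1996 (when the written grievance is presented to the supervisor) is 21 December 1996; completed 6 October 1996, before the deadline.
Step 3: the window is 10–81 days after 6 September 1996 (when the grieved event occurs), so 16 September 1996 through 26 November 1996; done 6 November 1996 — within the window.
Step 4: the window is 25–42 days after 6 November 1996 (when a grievance meeting is requested), so 1 December 1996 through 18 December 1996; done 29 November 1996 — 2 days before the window opened.
The procedure was therefore not followed at step 4.

No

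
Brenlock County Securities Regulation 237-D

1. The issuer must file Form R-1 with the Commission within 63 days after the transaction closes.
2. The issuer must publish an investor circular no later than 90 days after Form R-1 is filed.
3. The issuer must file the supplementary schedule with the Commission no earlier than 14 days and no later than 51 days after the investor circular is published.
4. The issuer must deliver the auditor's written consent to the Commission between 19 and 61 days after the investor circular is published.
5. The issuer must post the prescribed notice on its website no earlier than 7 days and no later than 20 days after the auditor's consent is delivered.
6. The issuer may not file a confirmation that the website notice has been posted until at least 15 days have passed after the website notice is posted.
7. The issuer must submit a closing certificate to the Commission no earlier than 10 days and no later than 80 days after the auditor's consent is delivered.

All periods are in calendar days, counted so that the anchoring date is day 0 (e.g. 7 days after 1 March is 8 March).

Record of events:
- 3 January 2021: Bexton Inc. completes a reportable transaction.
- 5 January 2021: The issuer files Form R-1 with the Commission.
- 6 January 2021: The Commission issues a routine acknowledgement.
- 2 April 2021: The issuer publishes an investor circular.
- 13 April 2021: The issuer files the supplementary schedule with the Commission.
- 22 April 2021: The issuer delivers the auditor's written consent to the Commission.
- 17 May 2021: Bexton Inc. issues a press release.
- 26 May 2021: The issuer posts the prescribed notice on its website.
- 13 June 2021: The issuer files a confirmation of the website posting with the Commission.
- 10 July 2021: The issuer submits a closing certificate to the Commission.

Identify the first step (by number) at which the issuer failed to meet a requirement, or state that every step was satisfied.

Step 3

Step 1: 63 days after 3 January 2021 (when the transaction closes) is 7 March 2021; 5 January 2021 is within that limit.
Step 2: 90 days after 5 January 2021 (when Form R-1 is filed) is 5 April 2021; 2 April 2021 is within that limit.
Step 3: the window is 14–51 days after 2 April 2021 (when the investor circular is published), so 16 April 2021 through 23 May 2021; done 13 April 2021 — 3 days before the window opened.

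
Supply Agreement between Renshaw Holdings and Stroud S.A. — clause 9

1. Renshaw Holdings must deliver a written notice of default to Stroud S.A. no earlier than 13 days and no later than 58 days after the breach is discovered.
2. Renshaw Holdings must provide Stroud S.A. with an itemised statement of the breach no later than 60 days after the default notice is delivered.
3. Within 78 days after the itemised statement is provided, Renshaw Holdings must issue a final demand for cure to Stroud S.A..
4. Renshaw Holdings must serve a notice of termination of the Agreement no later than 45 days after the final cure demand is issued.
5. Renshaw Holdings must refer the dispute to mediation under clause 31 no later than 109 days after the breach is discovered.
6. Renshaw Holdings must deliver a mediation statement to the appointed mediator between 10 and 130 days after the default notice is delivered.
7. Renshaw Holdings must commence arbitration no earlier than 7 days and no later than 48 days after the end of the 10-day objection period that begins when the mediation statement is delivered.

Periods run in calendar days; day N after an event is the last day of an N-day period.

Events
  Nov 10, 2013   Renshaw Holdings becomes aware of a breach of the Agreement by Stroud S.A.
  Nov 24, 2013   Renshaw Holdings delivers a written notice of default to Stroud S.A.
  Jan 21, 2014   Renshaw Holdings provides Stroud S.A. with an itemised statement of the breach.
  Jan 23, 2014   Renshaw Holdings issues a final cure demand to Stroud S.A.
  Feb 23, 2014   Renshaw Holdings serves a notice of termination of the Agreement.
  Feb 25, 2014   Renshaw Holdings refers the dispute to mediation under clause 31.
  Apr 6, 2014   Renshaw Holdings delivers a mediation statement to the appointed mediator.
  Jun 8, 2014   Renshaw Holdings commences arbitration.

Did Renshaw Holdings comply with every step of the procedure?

No

(1) the permitted window runs from Nov 10, 2013 + 13 = Nov 23, 2013 to Nov 10, 2013 + 58 = Jan 7, 2014; done Nov 24, 2013 — within the window.
(2) due by Nov 24, 2013 + 60 days = Jan 23, 2014; Jan 21, 2014 is within that limit.
(3) due by Jan 21, 2014 + 78 days = Apr 9, 2014; Jan 23, 2014 is within that limit.
(4) due by Jan 23, 2014 + 45 days = Mar 9, 2014; completed Feb 23, 2014, before the deadline.
(5) due by Nov 10, 2013 + 109 days = Feb 27, 2014; completed Feb 25, 2014, before the deadline.
(6) the permitted window runs from Nov 24, 2013 + 10 = Dec 4, 2013 to Nov 24, 2013 + 130 = Apr 3, 2014; Apr 6, 2014 is 3 days past the end of the window.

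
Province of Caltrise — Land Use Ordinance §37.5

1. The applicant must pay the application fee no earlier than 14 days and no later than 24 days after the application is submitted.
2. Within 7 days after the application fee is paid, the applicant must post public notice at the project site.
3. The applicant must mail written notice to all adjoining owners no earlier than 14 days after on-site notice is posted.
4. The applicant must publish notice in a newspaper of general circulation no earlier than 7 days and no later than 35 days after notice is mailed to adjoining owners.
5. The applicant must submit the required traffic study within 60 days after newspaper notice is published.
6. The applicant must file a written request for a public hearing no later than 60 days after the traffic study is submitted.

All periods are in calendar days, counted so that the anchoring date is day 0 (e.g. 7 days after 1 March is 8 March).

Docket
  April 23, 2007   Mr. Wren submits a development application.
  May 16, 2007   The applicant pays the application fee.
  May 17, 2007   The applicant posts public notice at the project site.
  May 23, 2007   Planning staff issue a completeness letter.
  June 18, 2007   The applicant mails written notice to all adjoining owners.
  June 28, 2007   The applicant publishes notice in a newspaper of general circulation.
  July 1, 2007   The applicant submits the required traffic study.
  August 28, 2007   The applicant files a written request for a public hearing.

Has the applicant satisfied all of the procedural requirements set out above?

Yes

(1) the permitted window runs from April 23, 2007 + 14 = May 7, 2007 to April 23, 2007 + 24 = May 17, 2007; May 16, 2007 falls inside that range.
(2) due by May 16, 2007 + 7 days = May 23, 2007; completed May 17, 2007, before the deadline.
(3) permitted from May 17, 2007 + 14 days = May 31, 2007 onward; done June 18, 2007 — permitted.
(4) the permitted window runs from June 18, 2007 + 7 = June 25, 2007 to June 18, 2007 + 35 = July 23, 2007; done June 28, 2007, which is between those dates.
(5) due by June 28, 2007 + 60 days = August 27, 2007; done July 1, 2007 — timely.
(6) due by July 1, 2007 + 60 days = August 30, 2007; done August 28, 2007 — timely.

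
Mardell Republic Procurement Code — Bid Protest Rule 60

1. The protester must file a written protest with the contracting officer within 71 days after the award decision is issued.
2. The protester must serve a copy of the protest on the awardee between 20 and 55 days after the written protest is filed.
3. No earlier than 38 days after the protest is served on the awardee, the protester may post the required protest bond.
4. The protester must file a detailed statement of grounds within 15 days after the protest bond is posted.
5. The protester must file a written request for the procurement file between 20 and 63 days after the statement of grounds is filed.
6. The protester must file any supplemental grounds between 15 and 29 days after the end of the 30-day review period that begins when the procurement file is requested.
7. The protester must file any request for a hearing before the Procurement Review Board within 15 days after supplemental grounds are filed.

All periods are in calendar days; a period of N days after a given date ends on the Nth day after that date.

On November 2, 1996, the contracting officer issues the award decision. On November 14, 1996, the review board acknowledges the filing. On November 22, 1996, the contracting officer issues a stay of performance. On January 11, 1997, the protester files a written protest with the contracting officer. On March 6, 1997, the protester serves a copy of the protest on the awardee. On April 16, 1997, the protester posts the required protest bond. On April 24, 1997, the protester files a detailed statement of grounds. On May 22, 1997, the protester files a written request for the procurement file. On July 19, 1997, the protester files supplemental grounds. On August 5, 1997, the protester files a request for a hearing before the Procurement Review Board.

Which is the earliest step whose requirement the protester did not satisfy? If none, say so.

(1) due by November 2, 1996 + 71 days = January 12, 1997; January 11, 1997 is within that limit.
(2) the permitted window runs from January 11, 1997 + 20 = January 31, 1997 to January 11, 1997 + 55 = March 7, 1997; March 6, 1997 falls inside that range.
(3) permitted from March 6, 1997 + 38 days = April 13, 1997 onward; done April 16, 1997, after the minimum wait.
(4) due by April 16, 1997 + 15 days = May 1, 1997; done April 24, 1997 — timely.
(5) the permitted window runs from April 24, 1997 + 20 = May 14, 1997 to April 24, 1997 + 63 = June 26, 1997; done May 22, 1997, which is between those dates.
(6) the permitted window runs from June 21, 1997 + 15 = July 6, 1997 to June 21, 1997 + 29 = July 20, 1997; done July 19, 1997, which is between those dates.
(7) due by July 19, 1997 + 15 days = August 3, 1997; August 5, 1997 misses that deadline by 2 days.

Step 7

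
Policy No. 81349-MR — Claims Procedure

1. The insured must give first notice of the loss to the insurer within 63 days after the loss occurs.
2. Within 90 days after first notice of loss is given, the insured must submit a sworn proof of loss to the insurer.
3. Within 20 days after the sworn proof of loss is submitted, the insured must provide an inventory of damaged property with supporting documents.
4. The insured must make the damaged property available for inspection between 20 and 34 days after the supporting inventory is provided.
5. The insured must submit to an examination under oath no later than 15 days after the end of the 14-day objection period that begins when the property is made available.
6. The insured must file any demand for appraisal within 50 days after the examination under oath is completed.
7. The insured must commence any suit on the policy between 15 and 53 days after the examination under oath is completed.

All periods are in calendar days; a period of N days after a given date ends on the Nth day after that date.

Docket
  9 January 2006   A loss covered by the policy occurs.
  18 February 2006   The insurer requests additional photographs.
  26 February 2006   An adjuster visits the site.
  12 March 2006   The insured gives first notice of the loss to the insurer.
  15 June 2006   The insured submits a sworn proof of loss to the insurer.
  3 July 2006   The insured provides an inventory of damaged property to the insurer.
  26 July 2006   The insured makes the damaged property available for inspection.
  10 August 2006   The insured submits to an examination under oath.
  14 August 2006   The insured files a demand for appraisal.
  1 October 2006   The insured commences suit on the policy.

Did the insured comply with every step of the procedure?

(1) due by 9 January 2006 + 63 days = 13 March 2006; 12 March 2006 is within that limit.
(2) due by 12 March 2006 + 90 days = 10 June 2006; not done until 15 June 2006, 5 days after the deadline.

No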